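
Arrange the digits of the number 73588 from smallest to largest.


The number 73588 has digits: 7, 3, 5, 8, 8
Sorted: 3, 5, 7, 8, 8
Joining the sorted digits gives the result.
Final answer: 35788


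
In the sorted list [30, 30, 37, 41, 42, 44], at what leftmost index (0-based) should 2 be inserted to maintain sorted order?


List is sorted: [30, 30, 37, 41, 42, 44]
We need the leftmost position where 2 can be inserted, i.e. the first index whose element is >= 2 (or the end of the list if none is).
Binary search with low=0, high=6 (0-based indices):
  low=0, high=6, mid=3: a[3]=41 >= 2, so high = 3
  low=0, high=3, mid=1: a[1]=30 >= 2, so high = 1
  low=0, high=1, mid=0: a[0]=30 >= 2, so high = 0
Now low = high = 0, so the insertion index is 0.
Final answer: 0


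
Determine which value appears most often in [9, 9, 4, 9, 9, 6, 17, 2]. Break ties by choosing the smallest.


Count the frequency of each value:
  2 appears 1 time(s)
  4 appears 1 time(s)
  6 appears 1 time(s)
  9 appears 4 time(s)
  17 appears 1 time(s)
Maximum frequency is 4.
Only 9 reaches that frequency, so it is the mode.
Final answer: 9


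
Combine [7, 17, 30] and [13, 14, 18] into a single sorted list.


List A: [7, 17, 30]
List B: [13, 14, 18]
Repeatedly compare the front elements and take the smaller:
  7 vs 13 -> take 7
  17 vs 13 -> take 13
  17 vs 14 -> take 14
  17 vs 18 -> take 17
  30 vs 18 -> take 18
  B is exhausted; append the rest of A: [30]
Final answer: [7, 13, 14, 17, 18, 30]


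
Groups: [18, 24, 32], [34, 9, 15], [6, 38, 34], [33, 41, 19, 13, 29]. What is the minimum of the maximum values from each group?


Find max of each group:
  Group 1: [18, 24, 32] -> max = 32
  Group 2: [34, 9, 15] -> max = 34
  Group 3: [6, 38, 34] -> max = 38
  Group 4: [33, 41, 19, 13, 29] -> max = 41
Maxes: [32, 34, 38, 41]
Minimum of maxes = 32
Final answer: 32


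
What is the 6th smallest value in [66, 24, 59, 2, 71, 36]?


Sort ascending: [2, 24, 36, 59, 66, 71]
The 6th element (1-indexed) is at index 5.
Value = 71
Final answer: 71


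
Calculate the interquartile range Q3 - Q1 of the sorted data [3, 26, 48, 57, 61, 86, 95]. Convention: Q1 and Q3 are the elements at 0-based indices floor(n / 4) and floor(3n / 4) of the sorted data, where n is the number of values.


The data has n = 7 elements.
Q1 index = floor(7 / 4) = floor(1.75) = 1; Q3 index = floor(3 * 7 / 4) = floor(5.25) = 5
Q1 = element at index 1 = 26
Q3 = element at index 5 = 86
IQR = 86 - 26 = 60
Final answer: 60


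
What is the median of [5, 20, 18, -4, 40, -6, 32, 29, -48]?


First, sort the list: [-48, -6, -4, 5, 18, 20, 29, 32, 40]
The list has 9 elements (odd count).
The middle index is 4 (0-based), and the element there is 18.
Final answer: 18


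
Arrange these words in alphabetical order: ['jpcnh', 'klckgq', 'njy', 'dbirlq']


Compare strings character by character (the first differing letter decides):
  'dbirlq' < 'jpcnh' since 'd' < 'j' at position 1
  'jpcnh' < 'klckgq' since 'j' < 'k' at position 1
  'klckgq' < 'njy' since 'k' < 'n' at position 1
Chaining these comparisons gives the alphabetical order.
Final answer: ['dbirlq', 'jpcnh', 'klckgq', 'njy']


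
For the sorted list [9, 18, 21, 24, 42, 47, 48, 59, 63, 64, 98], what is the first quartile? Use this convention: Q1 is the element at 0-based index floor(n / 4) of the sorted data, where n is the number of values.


The list has n = 11 elements.
Q1 index = floor(11 / 4) = floor(2.75) = 2
Counting from index 0 in the sorted data, the element at index 2 is 21.
Final answer: 21


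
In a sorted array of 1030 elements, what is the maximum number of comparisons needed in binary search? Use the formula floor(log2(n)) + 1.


Binary search halves the search space each step.
Maximum comparisons = floor(log2(1030)) + 1
log2(1030) = 10.0084
floor(log2(1030)) = 10, so 10 + 1 = 11
Final answer: 11


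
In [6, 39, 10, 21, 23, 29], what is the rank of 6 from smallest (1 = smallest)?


Sort ascending: [6, 10, 21, 23, 29, 39]
Find 6 in the sorted list.
6 is at position 1 (1-indexed).
Final answer: 1


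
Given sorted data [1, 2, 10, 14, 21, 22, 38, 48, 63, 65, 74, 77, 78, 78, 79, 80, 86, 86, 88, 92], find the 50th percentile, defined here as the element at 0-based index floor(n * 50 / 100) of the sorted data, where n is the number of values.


The dataset has n = 20 elements.
Index = floor(20 * 50 / 100) = floor(1000 / 100) = floor(10) = 10
Counting from index 0 in the sorted data, the element at index 10 is 74.
Final answer: 74


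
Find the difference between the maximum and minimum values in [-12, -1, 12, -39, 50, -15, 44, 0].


Maximum value: 50
Minimum value: -39
Range = 50 - (-39) = 89
Final answer: 89


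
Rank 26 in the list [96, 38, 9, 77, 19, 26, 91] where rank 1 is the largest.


Sort descending: [96, 91, 77, 38, 26, 19, 9]
Find 26 in the sorted list.
26 is at position 5.
Final answer: 5


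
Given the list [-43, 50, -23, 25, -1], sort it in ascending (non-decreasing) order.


Original list: [-43, 50, -23, 25, -1]
Repeatedly take the smallest remaining element:
  Remaining [-43, 50, -23, 25, -1] -> smallest is -43
  Remaining [50, -23, 25, -1] -> smallest is -23
  Remaining [50, 25, -1] -> smallest is -1
  Remaining [50, 25] -> smallest is 25
  Remaining [50] -> smallest is 50
Collecting the picks in order gives the sorted list.
Final answer: [-43, -23, -1, 25, 50]


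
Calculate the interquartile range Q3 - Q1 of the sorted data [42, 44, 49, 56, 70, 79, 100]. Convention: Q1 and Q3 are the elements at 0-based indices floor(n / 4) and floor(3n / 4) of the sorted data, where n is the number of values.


The data has n = 7 elements.
Q1 index = floor(7 / 4) = floor(1.75) = 1; Q3 index = floor(3 * 7 / 4) = floor(5.25) = 5
Q1 = element at index 1 = 44
Q3 = element at index 5 = 79
IQR = 79 - 44 = 35
Final answer: 35


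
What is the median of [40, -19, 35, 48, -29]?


First, sort the list: [-29, -19, 35, 40, 48]
The list has 5 elements (odd count).
The middle index is 2 (0-based), and the element there is 35.
Final answer: 35


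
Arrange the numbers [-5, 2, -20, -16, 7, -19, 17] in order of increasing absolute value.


Compute absolute values:
  |-5| = 5
  |2| = 2
  |-20| = 20
  |-16| = 16
  |7| = 7
  |-19| = 19
  |17| = 17
Absolute values in increasing order: 2 < 5 < 7 < 16 < 17 < 19 < 20
Listing the original numbers in that order gives the answer.
Final answer: [2, -5, 7, -16, 17, -19, -20]


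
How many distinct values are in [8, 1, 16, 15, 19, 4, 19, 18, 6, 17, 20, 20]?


List all unique values:
Distinct values: [1, 4, 6, 8, 15, 16, 17, 18, 19, 20]
Count = 10
Final answer: 10


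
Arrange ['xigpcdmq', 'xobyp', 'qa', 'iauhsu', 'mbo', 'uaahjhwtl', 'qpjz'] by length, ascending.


Compute lengths:
  'xigpcdmq' has length 8
  'xobyp' has length 5
  'qa' has length 2
  'iauhsu' has length 6
  'mbo' has length 3
  'uaahjhwtl' has length 9
  'qpjz' has length 4
Lengths in increasing order: 2 < 3 < 4 < 5 < 6 < 8 < 9
Listing the words in that order gives the answer.
Final answer: ['qa', 'mbo', 'qpjz', 'xobyp', 'iauhsu', 'xigpcdmq', 'uaahjhwtl']


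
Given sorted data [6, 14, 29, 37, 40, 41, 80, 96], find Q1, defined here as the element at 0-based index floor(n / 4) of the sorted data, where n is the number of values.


The list has n = 8 elements.
Q1 index = floor(8 / 4) = floor(2) = 2
Counting from index 0 in the sorted data, the element at index 2 is 29.
Final answer: 29


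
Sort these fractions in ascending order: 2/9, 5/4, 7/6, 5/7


Convert to decimal for comparison:
  2/9 = 0.2222
  5/4 = 1.25
  7/6 = 1.1667
  5/7 = 0.7143
Decimals in increasing order: 0.2222 < 0.7143 < 1.1667 < 1.25
Writing each back as its fraction gives the sorted order.
Final answer: 2/9, 5/7, 7/6, 5/4


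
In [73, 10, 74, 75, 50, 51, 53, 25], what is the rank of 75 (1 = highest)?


Sort descending: [75, 74, 73, 53, 51, 50, 25, 10]
Find 75 in the sorted list.
75 is at position 1.
Final answer: 1


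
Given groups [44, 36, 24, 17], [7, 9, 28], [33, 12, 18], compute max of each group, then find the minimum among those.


Find max of each group:
  Group 1: [44, 36, 24, 17] -> max = 44
  Group 2: [7, 9, 28] -> max = 28
  Group 3: [33, 12, 18] -> max = 33
Maxes: [44, 28, 33]
Minimum of maxes = 28
Final answer: 28


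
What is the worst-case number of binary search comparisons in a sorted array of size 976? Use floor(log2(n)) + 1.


Binary search halves the search space each step.
Maximum comparisons = floor(log2(976)) + 1
log2(976) = 9.9307
floor(log2(976)) = 9, so 9 + 1 = 10
Final answer: 10


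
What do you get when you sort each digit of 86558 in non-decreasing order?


The number 86558 has digits: 8, 6, 5, 5, 8
Sorted: 5, 5, 6, 8, 8
Joining the sorted digits gives the result.
Final answer: 55688


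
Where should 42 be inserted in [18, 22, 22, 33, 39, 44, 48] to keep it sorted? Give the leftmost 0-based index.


List is sorted: [18, 22, 22, 33, 39, 44, 48]
We need the leftmost position where 42 can be inserted, i.e. the first index whose element is >= 42 (or the end of the list if none is).
Binary search with low=0, high=7 (0-based indices):
  low=0, high=7, mid=3: a[3]=33 < 42, so low = 4
  low=4, high=7, mid=5: a[5]=44 >= 42, so high = 5
  low=4, high=5, mid=4: a[4]=39 < 42, so low = 5
Now low = high = 5, so the insertion index is 5.
Final answer: 5


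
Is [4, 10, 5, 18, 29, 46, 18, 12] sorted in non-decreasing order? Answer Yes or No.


Check consecutive pairs:
  4 <= 10? True
  10 <= 5? False
  5 <= 18? True
  18 <= 29? True
  29 <= 46? True
  46 <= 18? False
  18 <= 12? False
3 consecutive pair(s) are out of order, so the list is not sorted.
Final answer: No


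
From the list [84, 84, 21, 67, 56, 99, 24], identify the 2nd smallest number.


Sort ascending: [21, 24, 56, 67, 84, 84, 99]
The 2nd element (1-indexed) is at index 1.
Value = 24
Final answer: 24


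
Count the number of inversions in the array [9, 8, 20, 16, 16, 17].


For each element, count the later elements that are smaller than it:
  9 (index 0): smaller elements after it = [8] -> 1
  8 (index 1): smaller elements after it = [] -> 0
  20 (index 2): smaller elements after it = [16, 16, 17] -> 3
  16 (index 3): smaller elements after it = [] -> 0
  16 (index 4): smaller elements after it = [] -> 0
Total inversions = 1 + 0 + 3 + 0 + 0 = 4
Final answer: 4


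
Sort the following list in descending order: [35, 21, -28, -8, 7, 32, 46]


Original list: [35, 21, -28, -8, 7, 32, 46]
Repeatedly take the largest remaining element:
  Remaining [35, 21, -28, -8, 7, 32, 46] -> largest is 46
  Remaining [35, 21, -28, -8, 7, 32] -> largest is 35
  Remaining [21, -28, -8, 7, 32] -> largest is 32
  Remaining [21, -28, -8, 7] -> largest is 21
  Remaining [-28, -8, 7] -> largest is 7
  Remaining [-28, -8] -> largest is -8
  Remaining [-28] -> largest is -28
Collecting the picks in order gives the descending list.
Final answer: [46, 35, 32, 21, 7, -8, -28]


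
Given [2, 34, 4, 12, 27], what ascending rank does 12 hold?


Sort ascending: [2, 4, 12, 27, 34]
Find 12 in the sorted list.
12 is at position 3 (1-indexed).
Final answer: 3


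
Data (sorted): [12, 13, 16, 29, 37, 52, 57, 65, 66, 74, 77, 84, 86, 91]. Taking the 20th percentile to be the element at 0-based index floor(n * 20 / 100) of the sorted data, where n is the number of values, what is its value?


The dataset has n = 14 elements.
Index = floor(14 * 20 / 100) = floor(280 / 100) = floor(2.8) = 2
Counting from index 0 in the sorted data, the element at index 2 is 16.
Final answer: 16


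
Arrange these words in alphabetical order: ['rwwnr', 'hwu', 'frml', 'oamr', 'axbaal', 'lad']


Compare strings character by character (the first differing letter decides):
  'axbaal' < 'frml' since 'a' < 'f' at position 1
  'frml' < 'hwu' since 'f' < 'h' at position 1
  'hwu' < 'lad' since 'h' < 'l' at position 1
  'lad' < 'oamr' since 'l' < 'o' at position 1
  'oamr' < 'rwwnr' since 'o' < 'r' at position 1
Chaining these comparisons gives the alphabetical order.
Final answer: ['axbaal', 'frml', 'hwu', 'lad', 'oamr', 'rwwnr']


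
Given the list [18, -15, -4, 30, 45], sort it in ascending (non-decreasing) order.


Original list: [18, -15, -4, 30, 45]
Repeatedly take the smallest remaining element:
  Remaining [18, -15, -4, 30, 45] -> smallest is -15
  Remaining [18, -4, 30, 45] -> smallest is -4
  Remaining [18, 30, 45] -> smallest is 18
  Remaining [30, 45] -> smallest is 30
  Remaining [45] -> smallest is 45
Collecting the picks in order gives the sorted list.
Final answer: [-15, -4, 18, 30, 45]


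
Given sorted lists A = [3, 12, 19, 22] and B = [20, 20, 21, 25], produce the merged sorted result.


List A: [3, 12, 19, 22]
List B: [20, 20, 21, 25]
Repeatedly compare the front elements and take the smaller:
  3 vs 20 -> take 3
  12 vs 20 -> take 12
  19 vs 20 -> take 19
  22 vs 20 -> take 20
  22 vs 20 -> take 20
  22 vs 21 -> take 21
  22 vs 25 -> take 22
  A is exhausted; append the rest of B: [25]
Final answer: [3, 12, 19, 20, 20, 21, 22, 25]


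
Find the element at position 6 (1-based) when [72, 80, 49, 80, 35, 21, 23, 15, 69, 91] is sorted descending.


Sort descending: [91, 80, 80, 72, 69, 49, 35, 23, 21, 15]
The 6th element (1-indexed) is at index 5.
Value = 49
Final answer: 49


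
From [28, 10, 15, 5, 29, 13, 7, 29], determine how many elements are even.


Check each element:
  28 is even
  10 is even
  15 is odd
  5 is odd
  29 is odd
  13 is odd
  7 is odd
  29 is odd
Evens: [28, 10]
Count of evens = 2
Final answer: 2


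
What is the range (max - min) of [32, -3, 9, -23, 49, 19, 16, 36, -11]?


Maximum value: 49
Minimum value: -23
Range = 49 - (-23) = 72
Final answer: 72


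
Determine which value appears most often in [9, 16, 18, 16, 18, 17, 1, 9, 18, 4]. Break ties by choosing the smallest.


Count the frequency of each value:
  1 appears 1 time(s)
  4 appears 1 time(s)
  9 appears 2 time(s)
  16 appears 2 time(s)
  17 appears 1 time(s)
  18 appears 3 time(s)
Maximum frequency is 3.
Only 18 reaches that frequency, so it is the mode.
Final answer: 18


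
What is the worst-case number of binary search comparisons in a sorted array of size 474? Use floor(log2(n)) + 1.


Binary search halves the search space each step.
Maximum comparisons = floor(log2(474)) + 1
log2(474) = 8.8887
floor(log2(474)) = 8, so 8 + 1 = 9
Final answer: 9


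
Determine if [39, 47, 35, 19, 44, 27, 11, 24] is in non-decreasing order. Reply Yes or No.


Check consecutive pairs:
  39 <= 47? True
  47 <= 35? False
  35 <= 19? False
  19 <= 44? True
  44 <= 27? False
  27 <= 11? False
  11 <= 24? True
4 consecutive pair(s) are out of order, so the list is not sorted.
Final answer: No


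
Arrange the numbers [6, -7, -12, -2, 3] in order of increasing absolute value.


Compute absolute values:
  |6| = 6
  |-7| = 7
  |-12| = 12
  |-2| = 2
  |3| = 3
Absolute values in increasing order: 2 < 3 < 6 < 7 < 12
Listing the original numbers in that order gives the answer.
Final answer: [-2, 3, 6, -7, -12]


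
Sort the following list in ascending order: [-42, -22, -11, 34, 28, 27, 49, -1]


Original list: [-42, -22, -11, 34, 28, 27, 49, -1]
Repeatedly take the smallest remaining element:
  Remaining [-42, -22, -11, 34, 28, 27, 49, -1] -> smallest is -42
  Remaining [-22, -11, 34, 28, 27, 49, -1] -> smallest is -22
  Remaining [-11, 34, 28, 27, 49, -1] -> smallest is -11
  Remaining [34, 28, 27, 49, -1] -> smallest is -1
  Remaining [34, 28, 27, 49] -> smallest is 27
  Remaining [34, 28, 49] -> smallest is 28
  Remaining [34, 49] -> smallest is 34
  Remaining [49] -> smallest is 49
Collecting the picks in order gives the sorted list.
Final answer: [-42, -22, -11, -1, 27, 28, 34, 49]


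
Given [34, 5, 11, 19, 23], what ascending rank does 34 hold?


Sort ascending: [5, 11, 19, 23, 34]
Find 34 in the sorted list.
34 is at position 5 (1-indexed).
Final answer: 5


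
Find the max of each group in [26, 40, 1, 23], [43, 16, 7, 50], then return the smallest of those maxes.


Find max of each group:
  Group 1: [26, 40, 1, 23] -> max = 40
  Group 2: [43, 16, 7, 50] -> max = 50
Maxes: [40, 50]
Minimum of maxes = 40
Final answer: 40


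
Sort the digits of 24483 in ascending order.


The number 24483 has digits: 2, 4, 4, 8, 3
Sorted: 2, 3, 4, 4, 8
Joining the sorted digits gives the result.
Final answer: 23448


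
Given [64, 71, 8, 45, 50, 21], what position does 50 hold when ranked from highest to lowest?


Sort descending: [71, 64, 50, 45, 21, 8]
Find 50 in the sorted list.
50 is at position 3.
Final answer: 3


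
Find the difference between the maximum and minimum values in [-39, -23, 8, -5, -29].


Maximum value: 8
Minimum value: -39
Range = 8 - (-39) = 47
Final answer: 47


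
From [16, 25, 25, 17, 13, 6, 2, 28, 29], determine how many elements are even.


Check each element:
  16 is even
  25 is odd
  25 is odd
  17 is odd
  13 is odd
  6 is even
  2 is even
  28 is even
  29 is odd
Evens: [16, 6, 2, 28]
Count of evens = 4
Final answer: 4


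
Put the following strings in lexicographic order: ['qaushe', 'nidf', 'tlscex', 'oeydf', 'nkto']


Compare strings character by character (the first differing letter decides):
  'nidf' < 'nkto' since 'i' < 'k' at position 2
  'nkto' < 'oeydf' since 'n' < 'o' at position 1
  'oeydf' < 'qaushe' since 'o' < 'q' at position 1
  'qaushe' < 'tlscex' since 'q' < 't' at position 1
Chaining these comparisons gives the alphabetical order.
Final answer: ['nidf', 'nkto', 'oeydf', 'qaushe', 'tlscex']


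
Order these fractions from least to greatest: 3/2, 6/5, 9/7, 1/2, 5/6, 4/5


Convert to decimal for comparison:
  3/2 = 1.5
  6/5 = 1.2
  9/7 = 1.2857
  1/2 = 0.5
  5/6 = 0.8333
  4/5 = 0.8
Decimals in increasing order: 0.5 < 0.8 < 0.8333 < 1.2 < 1.2857 < 1.5
Writing each back as its fraction gives the sorted order.
Final answer: 1/2, 4/5, 5/6, 6/5, 9/7, 3/2


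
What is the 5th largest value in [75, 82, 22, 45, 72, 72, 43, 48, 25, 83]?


Sort descending: [83, 82, 75, 72, 72, 48, 45, 43, 25, 22]
The 5th element (1-indexed) is at index 4.
Value = 72
Final answer: 72


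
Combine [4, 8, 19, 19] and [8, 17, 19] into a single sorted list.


List A: [4, 8, 19, 19]
List B: [8, 17, 19]
Repeatedly compare the front elements and take the smaller:
  4 vs 8 -> take 4
  8 vs 8 -> take 8
  19 vs 8 -> take 8
  19 vs 17 -> take 17
  19 vs 19 -> take 19
  19 vs 19 -> take 19
  A is exhausted; append the rest of B: [19]
Final answer: [4, 8, 8, 17, 19, 19, 19]


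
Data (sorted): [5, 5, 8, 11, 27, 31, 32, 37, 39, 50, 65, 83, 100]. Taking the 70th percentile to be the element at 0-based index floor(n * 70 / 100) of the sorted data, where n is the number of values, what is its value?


The dataset has n = 13 elements.
Index = floor(13 * 70 / 100) = floor(910 / 100) = floor(9.1) = 9
Counting from index 0 in the sorted data, the element at index 9 is 50.
Final answer: 50


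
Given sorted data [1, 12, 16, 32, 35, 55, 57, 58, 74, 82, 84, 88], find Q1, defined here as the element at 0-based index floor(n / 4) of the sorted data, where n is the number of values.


The list has n = 12 elements.
Q1 index = floor(12 / 4) = floor(3) = 3
Counting from index 0 in the sorted data, the element at index 3 is 32.
Final answer: 32


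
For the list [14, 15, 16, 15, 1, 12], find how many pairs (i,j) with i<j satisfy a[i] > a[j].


For each element, count the later elements that are smaller than it:
  14 (index 0): smaller elements after it = [1, 12] -> 2
  15 (index 1): smaller elements after it = [1, 12] -> 2
  16 (index 2): smaller elements after it = [15, 1, 12] -> 3
  15 (index 3): smaller elements after it = [1, 12] -> 2
  1 (index 4): smaller elements after it = [] -> 0
Total inversions = 2 + 2 + 3 + 2 + 0 = 9
Final answer: 9


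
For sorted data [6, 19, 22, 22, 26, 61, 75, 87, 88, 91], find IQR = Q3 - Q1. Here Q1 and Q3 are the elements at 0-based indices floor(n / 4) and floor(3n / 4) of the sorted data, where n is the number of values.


The data has n = 10 elements.
Q1 index = floor(10 / 4) = floor(2.5) = 2; Q3 index = floor(3 * 10 / 4) = floor(7.5) = 7
Q1 = element at index 2 = 22
Q3 = element at index 7 = 87
IQR = 87 - 22 = 65
Final answer: 65


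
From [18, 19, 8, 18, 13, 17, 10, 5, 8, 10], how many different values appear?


List all unique values:
Distinct values: [5, 8, 10, 13, 17, 18, 19]
Count = 7
Final answer: 7


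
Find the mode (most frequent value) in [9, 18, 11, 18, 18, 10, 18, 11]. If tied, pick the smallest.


Count the frequency of each value:
  9 appears 1 time(s)
  10 appears 1 time(s)
  11 appears 2 time(s)
  18 appears 4 time(s)
Maximum frequency is 4.
Only 18 reaches that frequency, so it is the mode.
Final answer: 18


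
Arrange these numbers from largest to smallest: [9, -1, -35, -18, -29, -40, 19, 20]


Original list: [9, -1, -35, -18, -29, -40, 19, 20]
Repeatedly take the largest remaining element:
  Remaining [9, -1, -35, -18, -29, -40, 19, 20] -> largest is 20
  Remaining [9, -1, -35, -18, -29, -40, 19] -> largest is 19
  Remaining [9, -1, -35, -18, -29, -40] -> largest is 9
  Remaining [-1, -35, -18, -29, -40] -> largest is -1
  Remaining [-35, -18, -29, -40] -> largest is -18
  Remaining [-35, -29, -40] -> largest is -29
  Remaining [-35, -40] -> largest is -35
  Remaining [-40] -> largest is -40
Collecting the picks in order gives the descending list.
Final answer: [20, 19, 9, -1, -18, -29, -35, -40]


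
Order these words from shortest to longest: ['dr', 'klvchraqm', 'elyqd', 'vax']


Compute lengths:
  'dr' has length 2
  'klvchraqm' has length 9
  'elyqd' has length 5
  'vax' has length 3
Lengths in increasing order: 2 < 3 < 5 < 9
Listing the words in that order gives the answer.
Final answer: ['dr', 'vax', 'elyqd', 'klvchraqm']


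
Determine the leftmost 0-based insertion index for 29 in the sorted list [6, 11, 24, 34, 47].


List is sorted: [6, 11, 24, 34, 47]
We need the leftmost position where 29 can be inserted, i.e. the first index whose element is >= 29 (or the end of the list if none is).
Binary search with low=0, high=5 (0-based indices):
  low=0, high=5, mid=2: a[2]=24 < 29, so low = 3
  low=3, high=5, mid=4: a[4]=47 >= 29, so high = 4
  low=3, high=4, mid=3: a[3]=34 >= 29, so high = 3
Now low = high = 3, so the insertion index is 3.
Final answer: 3


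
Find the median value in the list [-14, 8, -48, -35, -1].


First, sort the list: [-48, -35, -14, -1, 8]
The list has 5 elements (odd count).
The middle index is 2 (0-based), and the element there is -14.
Final answer: -14


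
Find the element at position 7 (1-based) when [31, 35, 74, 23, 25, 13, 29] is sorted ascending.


Sort ascending: [13, 23, 25, 29, 31, 35, 74]
The 7th element (1-indexed) is at index 6.
Value = 74
Final answer: 74


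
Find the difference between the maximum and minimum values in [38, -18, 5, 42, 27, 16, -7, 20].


Maximum value: 42
Minimum value: -18
Range = 42 - (-18) = 60
Final answer: 60


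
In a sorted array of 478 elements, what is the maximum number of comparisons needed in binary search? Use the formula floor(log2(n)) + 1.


Binary search halves the search space each step.
Maximum comparisons = floor(log2(478)) + 1
log2(478) = 8.9009
floor(log2(478)) = 8, so 8 + 1 = 9
Final answer: 9


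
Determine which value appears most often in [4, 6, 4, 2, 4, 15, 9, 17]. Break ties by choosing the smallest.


Count the frequency of each value:
  2 appears 1 time(s)
  4 appears 3 time(s)
  6 appears 1 time(s)
  9 appears 1 time(s)
  15 appears 1 time(s)
  17 appears 1 time(s)
Maximum frequency is 3.
Only 4 reaches that frequency, so it is the mode.
Final answer: 4


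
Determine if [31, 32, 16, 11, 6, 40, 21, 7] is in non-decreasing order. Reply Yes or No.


Check consecutive pairs:
  31 <= 32? True
  32 <= 16? False
  16 <= 11? False
  11 <= 6? False
  6 <= 40? True
  40 <= 21? False
  21 <= 7? False
5 consecutive pair(s) are out of order, so the list is not sorted.
Final answer: No


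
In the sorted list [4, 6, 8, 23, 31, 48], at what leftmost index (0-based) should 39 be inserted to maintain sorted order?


List is sorted: [4, 6, 8, 23, 31, 48]
We need the leftmost position where 39 can be inserted, i.e. the first index whose element is >= 39 (or the end of the list if none is).
Binary search with low=0, high=6 (0-based indices):
  low=0, high=6, mid=3: a[3]=23 < 39, so low = 4
  low=4, high=6, mid=5: a[5]=48 >= 39, so high = 5
  low=4, high=5, mid=4: a[4]=31 < 39, so low = 5
Now low = high = 5, so the insertion index is 5.
Final answer: 5


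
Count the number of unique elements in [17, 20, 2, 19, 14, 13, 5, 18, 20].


List all unique values:
Distinct values: [2, 5, 13, 14, 17, 18, 19, 20]
Count = 8
Final answer: 8


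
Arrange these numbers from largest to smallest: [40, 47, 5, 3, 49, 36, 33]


Original list: [40, 47, 5, 3, 49, 36, 33]
Repeatedly take the largest remaining element:
  Remaining [40, 47, 5, 3, 49, 36, 33] -> largest is 49
  Remaining [40, 47, 5, 3, 36, 33] -> largest is 47
  Remaining [40, 5, 3, 36, 33] -> largest is 40
  Remaining [5, 3, 36, 33] -> largest is 36
  Remaining [5, 3, 33] -> largest is 33
  Remaining [5, 3] -> largest is 5
  Remaining [3] -> largest is 3
Collecting the picks in order gives the descending list.
Final answer: [49, 47, 40, 36, 33, 5, 3]


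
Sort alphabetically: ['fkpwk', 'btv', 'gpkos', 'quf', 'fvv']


Compare strings character by character (the first differing letter decides):
  'btv' < 'fkpwk' since 'b' < 'f' at position 1
  'fkpwk' < 'fvv' since 'k' < 'v' at position 2
  'fvv' < 'gpkos' since 'f' < 'g' at position 1
  'gpkos' < 'quf' since 'g' < 'q' at position 1
Chaining these comparisons gives the alphabetical order.
Final answer: ['btv', 'fkpwk', 'fvv', 'gpkos', 'quf']


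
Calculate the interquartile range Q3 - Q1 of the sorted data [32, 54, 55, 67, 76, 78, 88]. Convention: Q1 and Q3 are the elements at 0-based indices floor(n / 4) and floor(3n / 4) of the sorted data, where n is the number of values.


The data has n = 7 elements.
Q1 index = floor(7 / 4) = floor(1.75) = 1; Q3 index = floor(3 * 7 / 4) = floor(5.25) = 5
Q1 = element at index 1 = 54
Q3 = element at index 5 = 78
IQR = 78 - 54 = 24
Final answer: 24


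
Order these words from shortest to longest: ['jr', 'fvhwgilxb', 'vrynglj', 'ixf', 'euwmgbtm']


Compute lengths:
  'jr' has length 2
  'fvhwgilxb' has length 9
  'vrynglj' has length 7
  'ixf' has length 3
  'euwmgbtm' has length 8
Lengths in increasing order: 2 < 3 < 7 < 8 < 9
Listing the words in that order gives the answer.
Final answer: ['jr', 'ixf', 'vrynglj', 'euwmgbtm', 'fvhwgilxb']


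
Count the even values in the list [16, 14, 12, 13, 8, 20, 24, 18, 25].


Check each element:
  16 is even
  14 is even
  12 is even
  13 is odd
  8 is even
  20 is even
  24 is even
  18 is even
  25 is odd
Evens: [16, 14, 12, 8, 20, 24, 18]
Count of evens = 7
Final answer: 7


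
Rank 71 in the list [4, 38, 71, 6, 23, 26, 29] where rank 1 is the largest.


Sort descending: [71, 38, 29, 26, 23, 6, 4]
Find 71 in the sorted list.
71 is at position 1.
Final answer: 1


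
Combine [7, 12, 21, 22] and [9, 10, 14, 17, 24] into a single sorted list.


List A: [7, 12, 21, 22]
List B: [9, 10, 14, 17, 24]
Repeatedly compare the front elements and take the smaller:
  7 vs 9 -> take 7
  12 vs 9 -> take 9
  12 vs 10 -> take 10
  12 vs 14 -> take 12
  21 vs 14 -> take 14
  21 vs 17 -> take 17
  21 vs 24 -> take 21
  22 vs 24 -> take 22
  A is exhausted; append the rest of B: [24]
Final answer: [7, 9, 10, 12, 14, 17, 21, 22, 24]


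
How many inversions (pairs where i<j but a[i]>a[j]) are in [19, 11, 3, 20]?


For each element, count the later elements that are smaller than it:
  19 (index 0): smaller elements after it = [11, 3] -> 2
  11 (index 1): smaller elements after it = [3] -> 1
  3 (index 2): smaller elements after it = [] -> 0
Total inversions = 2 + 1 + 0 = 3
Final answer: 3


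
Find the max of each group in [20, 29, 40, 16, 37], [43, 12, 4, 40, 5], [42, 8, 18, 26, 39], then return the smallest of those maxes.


Find max of each group:
  Group 1: [20, 29, 40, 16, 37] -> max = 40
  Group 2: [43, 12, 4, 40, 5] -> max = 43
  Group 3: [42, 8, 18, 26, 39] -> max = 42
Maxes: [40, 43, 42]
Minimum of maxes = 40
Final answer: 40


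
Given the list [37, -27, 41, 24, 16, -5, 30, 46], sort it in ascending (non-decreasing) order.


Original list: [37, -27, 41, 24, 16, -5, 30, 46]
Repeatedly take the smallest remaining element:
  Remaining [37, -27, 41, 24, 16, -5, 30, 46] -> smallest is -27
  Remaining [37, 41, 24, 16, -5, 30, 46] -> smallest is -5
  Remaining [37, 41, 24, 16, 30, 46] -> smallest is 16
  Remaining [37, 41, 24, 30, 46] -> smallest is 24
  Remaining [37, 41, 30, 46] -> smallest is 30
  Remaining [37, 41, 46] -> smallest is 37
  Remaining [41, 46] -> smallest is 41
  Remaining [46] -> smallest is 46
Collecting the picks in order gives the sorted list.
Final answer: [-27, -5, 16, 24, 30, 37, 41, 46]


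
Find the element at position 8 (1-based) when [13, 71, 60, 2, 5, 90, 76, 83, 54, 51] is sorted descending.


Sort descending: [90, 83, 76, 71, 60, 54, 51, 13, 5, 2]
The 8th element (1-indexed) is at index 7.
Value = 13
Final answer: 13


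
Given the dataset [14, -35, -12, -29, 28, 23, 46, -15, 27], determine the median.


First, sort the list: [-35, -29, -15, -12, 14, 23, 27, 28, 46]
The list has 9 elements (odd count).
The middle index is 4 (0-based), and the element there is 14.
Final answer: 14


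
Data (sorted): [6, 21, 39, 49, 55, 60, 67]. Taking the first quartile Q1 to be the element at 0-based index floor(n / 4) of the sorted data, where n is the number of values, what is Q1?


The list has n = 7 elements.
Q1 index = floor(7 / 4) = floor(1.75) = 1
Counting from index 0 in the sorted data, the element at index 1 is 21.
Final answer: 21


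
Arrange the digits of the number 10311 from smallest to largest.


The number 10311 has digits: 1, 0, 3, 1, 1
Sorted: 0, 1, 1, 1, 3
Joining the sorted digits gives the result.
Final answer: 01113


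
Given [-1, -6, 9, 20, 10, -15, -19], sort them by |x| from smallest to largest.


Compute absolute values:
  |-1| = 1
  |-6| = 6
  |9| = 9
  |20| = 20
  |10| = 10
  |-15| = 15
  |-19| = 19
Absolute values in increasing order: 1 < 6 < 9 < 10 < 15 < 19 < 20
Listing the original numbers in that order gives the answer.
Final answer: [-1, -6, 9, 10, -15, -19, 20]


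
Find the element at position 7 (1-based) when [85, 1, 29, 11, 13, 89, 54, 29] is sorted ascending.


Sort ascending: [1, 11, 13, 29, 29, 54, 85, 89]
The 7th element (1-indexed) is at index 6.
Value = 85
Final answer: 85


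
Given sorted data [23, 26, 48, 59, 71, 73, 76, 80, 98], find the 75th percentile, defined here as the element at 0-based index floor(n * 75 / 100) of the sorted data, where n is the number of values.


The dataset has n = 9 elements.
Index = floor(9 * 75 / 100) = floor(675 / 100) = floor(6.75) = 6
Counting from index 0 in the sorted data, the element at index 6 is 76.
Final answer: 76


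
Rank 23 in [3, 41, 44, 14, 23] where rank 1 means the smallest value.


Sort ascending: [3, 14, 23, 41, 44]
Find 23 in the sorted list.
23 is at position 3 (1-indexed).
Final answer: 3


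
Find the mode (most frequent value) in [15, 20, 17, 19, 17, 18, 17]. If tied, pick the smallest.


Count the frequency of each value:
  15 appears 1 time(s)
  17 appears 3 time(s)
  18 appears 1 time(s)
  19 appears 1 time(s)
  20 appears 1 time(s)
Maximum frequency is 3.
Only 17 reaches that frequency, so it is the mode.
Final answer: 17


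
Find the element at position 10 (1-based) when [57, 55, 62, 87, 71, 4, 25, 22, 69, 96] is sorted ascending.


Sort ascending: [4, 22, 25, 55, 57, 62, 69, 71, 87, 96]
The 10th element (1-indexed) is at index 9.
Value = 96
Final answer: 96


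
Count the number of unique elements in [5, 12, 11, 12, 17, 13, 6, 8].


List all unique values:
Distinct values: [5, 6, 8, 11, 12, 13, 17]
Count = 7
Final answer: 7


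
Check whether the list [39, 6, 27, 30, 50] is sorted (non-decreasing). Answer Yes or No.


Check consecutive pairs:
  39 <= 6? False
  6 <= 27? True
  27 <= 30? True
  30 <= 50? True
1 consecutive pair(s) are out of order, so the list is not sorted.
Final answer: No


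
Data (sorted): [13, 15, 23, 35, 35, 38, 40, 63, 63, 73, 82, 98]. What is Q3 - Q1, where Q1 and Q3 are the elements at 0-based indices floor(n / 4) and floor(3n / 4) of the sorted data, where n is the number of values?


The data has n = 12 elements.
Q1 index = floor(12 / 4) = floor(3) = 3; Q3 index = floor(3 * 12 / 4) = floor(9) = 9
Q1 = element at index 3 = 35
Q3 = element at index 9 = 73
IQR = 73 - 35 = 38
Final answer: 38


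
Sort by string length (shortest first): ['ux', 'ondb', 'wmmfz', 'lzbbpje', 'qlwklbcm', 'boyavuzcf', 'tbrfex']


Compute lengths:
  'ux' has length 2
  'ondb' has length 4
  'wmmfz' has length 5
  'lzbbpje' has length 7
  'qlwklbcm' has length 8
  'boyavuzcf' has length 9
  'tbrfex' has length 6
Lengths in increasing order: 2 < 4 < 5 < 6 < 7 < 8 < 9
Listing the words in that order gives the answer.
Final answer: ['ux', 'ondb', 'wmmfz', 'tbrfex', 'lzbbpje', 'qlwklbcm', 'boyavuzcf']


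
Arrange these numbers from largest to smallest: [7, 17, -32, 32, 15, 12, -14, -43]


Original list: [7, 17, -32, 32, 15, 12, -14, -43]
Repeatedly take the largest remaining element:
  Remaining [7, 17, -32, 32, 15, 12, -14, -43] -> largest is 32
  Remaining [7, 17, -32, 15, 12, -14, -43] -> largest is 17
  Remaining [7, -32, 15, 12, -14, -43] -> largest is 15
  Remaining [7, -32, 12, -14, -43] -> largest is 12
  Remaining [7, -32, -14, -43] -> largest is 7
  Remaining [-32, -14, -43] -> largest is -14
  Remaining [-32, -43] -> largest is -32
  Remaining [-43] -> largest is -43
Collecting the picks in order gives the descending list.
Final answer: [32, 17, 15, 12, 7, -14, -32, -43]


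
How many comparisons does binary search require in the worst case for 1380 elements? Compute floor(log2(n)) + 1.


Binary search halves the search space each step.
Maximum comparisons = floor(log2(1380)) + 1
log2(1380) = 10.4305
floor(log2(1380)) = 10, so 10 + 1 = 11
Final answer: 11


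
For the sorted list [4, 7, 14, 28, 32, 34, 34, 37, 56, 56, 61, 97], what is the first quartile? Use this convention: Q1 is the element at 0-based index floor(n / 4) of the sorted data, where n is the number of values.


The list has n = 12 elements.
Q1 index = floor(12 / 4) = floor(3) = 3
Counting from index 0 in the sorted data, the element at index 3 is 28.
Final answer: 28


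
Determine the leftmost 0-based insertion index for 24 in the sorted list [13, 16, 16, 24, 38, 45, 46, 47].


List is sorted: [13, 16, 16, 24, 38, 45, 46, 47]
We need the leftmost position where 24 can be inserted, i.e. the first index whose element is >= 24 (or the end of the list if none is).
Binary search with low=0, high=8 (0-based indices):
  low=0, high=8, mid=4: a[4]=38 >= 24, so high = 4
  low=0, high=4, mid=2: a[2]=16 < 24, so low = 3
  low=3, high=4, mid=3: a[3]=24 >= 24, so high = 3
Now low = high = 3, so the insertion index is 3.
Final answer: 3


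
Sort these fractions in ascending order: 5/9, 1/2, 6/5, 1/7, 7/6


Convert to decimal for comparison:
  5/9 = 0.5556
  1/2 = 0.5
  6/5 = 1.2
  1/7 = 0.1429
  7/6 = 1.1667
Decimals in increasing order: 0.1429 < 0.5 < 0.5556 < 1.1667 < 1.2
Writing each back as its fraction gives the sorted order.
Final answer: 1/7, 1/2, 5/9, 7/6, 6/5


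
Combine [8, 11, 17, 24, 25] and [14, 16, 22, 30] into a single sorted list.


List A: [8, 11, 17, 24, 25]
List B: [14, 16, 22, 30]
Repeatedly compare the front elements and take the smaller:
  8 vs 14 -> take 8
  11 vs 14 -> take 11
  17 vs 14 -> take 14
  17 vs 16 -> take 16
  17 vs 22 -> take 17
  24 vs 22 -> take 22
  24 vs 30 -> take 24
  25 vs 30 -> take 25
  A is exhausted; append the rest of B: [30]
Final answer: [8, 11, 14, 16, 17, 22, 24, 25, 30]


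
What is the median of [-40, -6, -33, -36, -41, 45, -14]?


First, sort the list: [-41, -40, -36, -33, -14, -6, 45]
The list has 7 elements (odd count).
The middle index is 3 (0-based), and the element there is -33.
Final answer: -33


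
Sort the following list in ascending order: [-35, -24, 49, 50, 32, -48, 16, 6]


Original list: [-35, -24, 49, 50, 32, -48, 16, 6]
Repeatedly take the smallest remaining element:
  Remaining [-35, -24, 49, 50, 32, -48, 16, 6] -> smallest is -48
  Remaining [-35, -24, 49, 50, 32, 16, 6] -> smallest is -35
  Remaining [-24, 49, 50, 32, 16, 6] -> smallest is -24
  Remaining [49, 50, 32, 16, 6] -> smallest is 6
  Remaining [49, 50, 32, 16] -> smallest is 16
  Remaining [49, 50, 32] -> smallest is 32
  Remaining [49, 50] -> smallest is 49
  Remaining [50] -> smallest is 50
Collecting the picks in order gives the sorted list.
Final answer: [-48, -35, -24, 6, 16, 32, 49, 50]


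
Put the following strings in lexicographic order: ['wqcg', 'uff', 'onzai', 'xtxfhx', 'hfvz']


Compare strings character by character (the first differing letter decides):
  'hfvz' < 'onzai' since 'h' < 'o' at position 1
  'onzai' < 'uff' since 'o' < 'u' at position 1
  'uff' < 'wqcg' since 'u' < 'w' at position 1
  'wqcg' < 'xtxfhx' since 'w' < 'x' at position 1
Chaining these comparisons gives the alphabetical order.
Final answer: ['hfvz', 'onzai', 'uff', 'wqcg', 'xtxfhx']


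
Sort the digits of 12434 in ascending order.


The number 12434 has digits: 1, 2, 4, 3, 4
Sorted: 1, 2, 3, 4, 4
Joining the sorted digits gives the result.
Final answer: 12344


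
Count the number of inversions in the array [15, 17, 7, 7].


For each element, count the later elements that are smaller than it:
  15 (index 0): smaller elements after it = [7, 7] -> 2
  17 (index 1): smaller elements after it = [7, 7] -> 2
  7 (index 2): smaller elements after it = [] -> 0
Total inversions = 2 + 2 + 0 = 4
Final answer: 4


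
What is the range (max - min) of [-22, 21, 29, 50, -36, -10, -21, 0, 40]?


Maximum value: 50
Minimum value: -36
Range = 50 - (-36) = 86
Final answer: 86


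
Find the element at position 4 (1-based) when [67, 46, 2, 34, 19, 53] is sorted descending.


Sort descending: [67, 53, 46, 34, 19, 2]
The 4th element (1-indexed) is at index 3.
Value = 34
Final answer: 34


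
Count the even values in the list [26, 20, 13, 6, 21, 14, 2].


Check each element:
  26 is even
  20 is even
  13 is odd
  6 is even
  21 is odd
  14 is even
  2 is even
Evens: [26, 20, 6, 14, 2]
Count of evens = 5
Final answer: 5


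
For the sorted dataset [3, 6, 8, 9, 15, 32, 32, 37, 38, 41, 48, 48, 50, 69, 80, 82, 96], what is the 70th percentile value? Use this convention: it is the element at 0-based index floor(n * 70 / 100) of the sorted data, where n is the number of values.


The dataset has n = 17 elements.
Index = floor(17 * 70 / 100) = floor(1190 / 100) = floor(11.9) = 11
Counting from index 0 in the sorted data, the element at index 11 is 48.
Final answer: 48


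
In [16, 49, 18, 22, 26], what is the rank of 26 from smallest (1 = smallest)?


Sort ascending: [16, 18, 22, 26, 49]
Find 26 in the sorted list.
26 is at position 4 (1-indexed).
Final answer: 4


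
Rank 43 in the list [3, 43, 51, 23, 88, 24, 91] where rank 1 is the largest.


Sort descending: [91, 88, 51, 43, 24, 23, 3]
Find 43 in the sorted list.
43 is at position 4.
Final answer: 4


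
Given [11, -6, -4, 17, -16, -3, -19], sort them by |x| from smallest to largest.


Compute absolute values:
  |11| = 11
  |-6| = 6
  |-4| = 4
  |17| = 17
  |-16| = 16
  |-3| = 3
  |-19| = 19
Absolute values in increasing order: 3 < 4 < 6 < 11 < 16 < 17 < 19
Listing the original numbers in that order gives the answer.
Final answer: [-3, -4, -6, 11, -16, 17, -19]


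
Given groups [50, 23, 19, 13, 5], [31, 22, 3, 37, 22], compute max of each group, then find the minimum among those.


Find max of each group:
  Group 1: [50, 23, 19, 13, 5] -> max = 50
  Group 2: [31, 22, 3, 37, 22] -> max = 37
Maxes: [50, 37]
Minimum of maxes = 37
Final answer: 37
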